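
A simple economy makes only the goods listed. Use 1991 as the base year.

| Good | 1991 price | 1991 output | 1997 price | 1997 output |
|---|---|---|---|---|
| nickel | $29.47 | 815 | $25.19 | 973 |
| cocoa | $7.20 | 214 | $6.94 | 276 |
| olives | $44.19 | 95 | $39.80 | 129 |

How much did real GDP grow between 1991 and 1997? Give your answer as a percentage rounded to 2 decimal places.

Real GDP 1991 = Nominal GDP 1991 = 29.47·815 + 7.20·214 + 44.19·95 = 29756.90.
Real GDP 1997 (at 1991 prices) = 29.47·973 + 7.20·276 + 44.19·129 = 36362.02.
Real growth = 36362.02/29756.90 − 1 = 0.2220.

22.20%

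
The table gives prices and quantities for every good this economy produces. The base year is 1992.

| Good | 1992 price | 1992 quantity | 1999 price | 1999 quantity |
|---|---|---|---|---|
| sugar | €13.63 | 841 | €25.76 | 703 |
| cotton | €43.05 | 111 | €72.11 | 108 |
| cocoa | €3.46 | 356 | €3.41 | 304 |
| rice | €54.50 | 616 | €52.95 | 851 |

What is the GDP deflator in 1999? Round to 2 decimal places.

Nominal GDP 1999 = 25.76·703 + 72.11·108 + 3.41·304 + 52.95·851 = 71994.25.
Real GDP 1999 (at 1992 prices) = 13.63·703 + 43.05·108 + 3.46·304 + 54.50·851 = 61662.63.
Deflator = Nominal/Real × 100 = 71994.25/61662.63 × 100 = 116.755.

116.76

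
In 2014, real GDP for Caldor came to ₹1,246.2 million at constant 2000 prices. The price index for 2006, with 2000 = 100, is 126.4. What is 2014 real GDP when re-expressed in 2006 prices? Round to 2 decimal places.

Real GDP in 2006 prices = Real GDP in 2000 prices × (P_2006/P_2000) = 1246.2 × 1.264 = 1575.20.

₹1,575.20 million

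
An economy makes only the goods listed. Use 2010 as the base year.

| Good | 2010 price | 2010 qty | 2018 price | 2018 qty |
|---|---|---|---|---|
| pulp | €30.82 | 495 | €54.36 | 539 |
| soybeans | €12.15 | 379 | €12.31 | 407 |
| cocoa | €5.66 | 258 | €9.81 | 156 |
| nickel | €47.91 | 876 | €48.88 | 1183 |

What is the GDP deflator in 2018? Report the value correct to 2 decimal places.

Nominal GDP 2018 = 54.36·539 + 12.31·407 + 9.81·156 + 48.88·1183 = 93665.61.
Real GDP 2018 (at 2010 prices) = 30.82·539 + 12.15·407 + 5.66·156 + 47.91·1183 = 79117.52.
Deflator = Nominal/Real × 100 = 93665.61/79117.52 × 100 = 118.388.

118.39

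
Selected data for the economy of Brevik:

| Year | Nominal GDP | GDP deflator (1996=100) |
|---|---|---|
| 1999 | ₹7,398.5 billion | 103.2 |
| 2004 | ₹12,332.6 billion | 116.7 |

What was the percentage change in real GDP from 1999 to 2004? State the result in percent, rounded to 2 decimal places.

47.41%

Deflate each year: 1999 → 7398.5/1.032 = 7169.09; 2004 → 12332.6/1.167 = 10567.78.
So real GDP changed by 10567.78/7169.09 − 1 = 0.4741, i.e. 47.41%.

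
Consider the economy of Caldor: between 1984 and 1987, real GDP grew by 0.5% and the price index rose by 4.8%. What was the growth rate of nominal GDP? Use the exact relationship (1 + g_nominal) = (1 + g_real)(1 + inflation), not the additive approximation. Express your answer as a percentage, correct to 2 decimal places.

(1 + g_nom) = (1 + g_real)(1 + π) = 1.0050 × 1.0480 = 1.05324.

5.32%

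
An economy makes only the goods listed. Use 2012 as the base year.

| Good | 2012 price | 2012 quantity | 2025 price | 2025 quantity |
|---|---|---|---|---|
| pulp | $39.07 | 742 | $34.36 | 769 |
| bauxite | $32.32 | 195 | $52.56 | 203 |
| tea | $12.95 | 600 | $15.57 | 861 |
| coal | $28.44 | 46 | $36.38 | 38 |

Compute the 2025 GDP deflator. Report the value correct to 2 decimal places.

106.23

Nominal GDP 2025 = 34.36·769 + 52.56·203 + 15.57·861 + 36.38·38 = 51880.73.
Real GDP 2025 (at 2012 prices) = 39.07·769 + 32.32·203 + 12.95·861 + 28.44·38 = 48836.46.
Deflator = Nominal/Real × 100 = 51880.73/48836.46 × 100 = 106.234.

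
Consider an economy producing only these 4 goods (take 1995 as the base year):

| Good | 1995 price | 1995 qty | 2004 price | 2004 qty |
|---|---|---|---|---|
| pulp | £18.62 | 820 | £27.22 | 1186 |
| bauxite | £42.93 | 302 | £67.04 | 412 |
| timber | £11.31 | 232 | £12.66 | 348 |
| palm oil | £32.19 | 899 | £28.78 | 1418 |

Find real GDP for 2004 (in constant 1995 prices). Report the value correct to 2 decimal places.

£89351.78

Real GDP 2004 = Σ (p_1995 × q_2004) = 18.62·1186 + 42.93·412 + 11.31·348 + 32.19·1418 = 89351.78.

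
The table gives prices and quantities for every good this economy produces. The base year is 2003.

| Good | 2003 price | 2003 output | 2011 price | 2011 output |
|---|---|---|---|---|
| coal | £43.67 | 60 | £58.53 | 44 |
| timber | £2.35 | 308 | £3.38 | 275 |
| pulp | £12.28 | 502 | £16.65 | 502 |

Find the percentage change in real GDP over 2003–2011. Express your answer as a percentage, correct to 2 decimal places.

Real GDP 2003 = Nominal GDP 2003 = 43.67·60 + 2.35·308 + 12.28·502 = 9508.56.
Real GDP 2011 (at 2003 prices) = 43.67·44 + 2.35·275 + 12.28·502 = 8732.29.
Real growth = 8732.29/9508.56 − 1 = -0.0816.

-8.16%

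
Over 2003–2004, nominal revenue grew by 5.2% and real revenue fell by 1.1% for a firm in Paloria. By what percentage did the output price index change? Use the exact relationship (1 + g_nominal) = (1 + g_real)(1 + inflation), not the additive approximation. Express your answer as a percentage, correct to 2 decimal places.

6.37%

(1 + g_nom) = (1 + g_real)(1 + π), so π = 1.0520 / 0.9890 − 1 = 0.06370.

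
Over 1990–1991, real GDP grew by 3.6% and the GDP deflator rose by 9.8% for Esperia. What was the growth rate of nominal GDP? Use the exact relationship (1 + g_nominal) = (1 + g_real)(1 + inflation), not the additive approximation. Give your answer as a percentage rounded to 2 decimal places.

13.75%

(1 + g_nom) = (1 + g_real)(1 + π) = 1.0360 × 1.0980 = 1.13753.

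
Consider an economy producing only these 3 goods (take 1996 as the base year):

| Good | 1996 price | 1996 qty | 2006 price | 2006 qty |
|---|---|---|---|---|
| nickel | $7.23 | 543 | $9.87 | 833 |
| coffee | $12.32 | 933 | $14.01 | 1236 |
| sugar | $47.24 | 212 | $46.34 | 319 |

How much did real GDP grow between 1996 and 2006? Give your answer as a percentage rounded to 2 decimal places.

Real GDP 1996 = Nominal GDP 1996 = 7.23·543 + 12.32·933 + 47.24·212 = 25435.33.
Real GDP 2006 (at 1996 prices) = 7.23·833 + 12.32·1236 + 47.24·319 = 36319.67.
Real growth = 36319.67/25435.33 − 1 = 0.4279.

42.79%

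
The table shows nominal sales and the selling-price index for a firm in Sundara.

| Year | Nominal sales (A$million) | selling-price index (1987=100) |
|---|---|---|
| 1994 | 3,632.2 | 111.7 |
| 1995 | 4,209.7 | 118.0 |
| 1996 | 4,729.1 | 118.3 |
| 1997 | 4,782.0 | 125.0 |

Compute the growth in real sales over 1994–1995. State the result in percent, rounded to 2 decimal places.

Real sales 1994 = 3632.2/1.117 = 3251.75.
Real sales 1995 = 4209.7/1.180 = 3567.54.
Change = 3567.54/3251.75 − 1 = 0.0971.

9.71%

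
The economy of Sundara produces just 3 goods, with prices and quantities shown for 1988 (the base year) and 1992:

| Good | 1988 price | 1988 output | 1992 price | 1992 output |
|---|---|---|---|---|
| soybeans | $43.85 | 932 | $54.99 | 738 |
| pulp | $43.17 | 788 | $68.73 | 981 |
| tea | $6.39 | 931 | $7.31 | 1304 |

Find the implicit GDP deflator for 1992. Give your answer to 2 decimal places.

141.54

Nominal GDP 1992 = 54.99·738 + 68.73·981 + 7.31·1304 = 117538.99.
Real GDP 1992 (at 1988 prices) = 43.85·738 + 43.17·981 + 6.39·1304 = 83043.63.
Deflator = Nominal/Real × 100 = 117538.99/83043.63 × 100 = 141.539.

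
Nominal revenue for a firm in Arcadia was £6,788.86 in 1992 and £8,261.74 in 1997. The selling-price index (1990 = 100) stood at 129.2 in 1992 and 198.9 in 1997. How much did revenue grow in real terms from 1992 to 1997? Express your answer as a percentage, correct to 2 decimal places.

Real revenue 1992 = 6788.86 / 1.292 = 5254.54.
Real revenue 1997 = 8261.74 / 1.989 = 4153.72.
Real growth = 4153.72 / 5254.54 − 1 = -0.2095.

-20.95%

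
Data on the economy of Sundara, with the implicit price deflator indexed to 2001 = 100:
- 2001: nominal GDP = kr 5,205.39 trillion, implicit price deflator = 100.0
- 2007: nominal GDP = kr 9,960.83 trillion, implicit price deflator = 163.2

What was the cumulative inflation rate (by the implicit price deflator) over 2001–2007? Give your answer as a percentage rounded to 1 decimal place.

63.2%

Price-level change = 163.2 / 100.0 − 1 = 0.6320.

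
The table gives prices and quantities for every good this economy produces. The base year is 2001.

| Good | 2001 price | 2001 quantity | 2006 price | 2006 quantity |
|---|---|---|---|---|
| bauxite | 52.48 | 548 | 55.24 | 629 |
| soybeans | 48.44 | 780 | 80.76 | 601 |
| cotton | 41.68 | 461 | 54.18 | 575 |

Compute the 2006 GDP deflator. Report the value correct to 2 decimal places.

132.93

Nominal GDP 2006 = 55.24·629 + 80.76·601 + 54.18·575 = 114436.22.
Real GDP 2006 (at 2001 prices) = 52.48·629 + 48.44·601 + 41.68·575 = 86088.36.
Deflator = Nominal/Real × 100 = 114436.22/86088.36 × 100 = 132.929.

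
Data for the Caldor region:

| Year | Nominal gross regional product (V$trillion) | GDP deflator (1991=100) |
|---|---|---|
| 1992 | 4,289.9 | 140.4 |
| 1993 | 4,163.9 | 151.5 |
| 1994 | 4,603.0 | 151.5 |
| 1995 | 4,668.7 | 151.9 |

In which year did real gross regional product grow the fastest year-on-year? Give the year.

1993: real = 4163.9/1.515 = 2748.45; growth vs 1992 (3055.48) = -10.05%.
1994: real = 4603.0/1.515 = 3038.28; growth vs 1993 (2748.45) = 10.55%.
1995: real = 4668.7/1.519 = 3073.54; growth vs 1994 (3038.28) = 1.16%.

1994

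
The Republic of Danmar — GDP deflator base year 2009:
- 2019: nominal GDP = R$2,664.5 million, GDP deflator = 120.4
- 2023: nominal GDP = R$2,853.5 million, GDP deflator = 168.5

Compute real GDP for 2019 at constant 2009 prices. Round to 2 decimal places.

Real GDP = Nominal / (GDP deflator/100) = 2664.5 / 1.204 = 2213.04.

R$2,213.04 million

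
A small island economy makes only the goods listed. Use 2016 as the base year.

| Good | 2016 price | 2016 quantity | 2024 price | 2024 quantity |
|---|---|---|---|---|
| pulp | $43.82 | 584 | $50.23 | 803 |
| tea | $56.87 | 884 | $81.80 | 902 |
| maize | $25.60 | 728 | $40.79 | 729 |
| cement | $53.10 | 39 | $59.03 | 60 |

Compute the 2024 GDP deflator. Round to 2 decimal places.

136.06

Nominal GDP 2024 = 50.23·803 + 81.80·902 + 40.79·729 + 59.03·60 = 147396.00.
Real GDP 2024 (at 2016 prices) = 43.82·803 + 56.87·902 + 25.60·729 + 53.10·60 = 108332.60.
Deflator = Nominal/Real × 100 = 147396.00/108332.60 × 100 = 136.059.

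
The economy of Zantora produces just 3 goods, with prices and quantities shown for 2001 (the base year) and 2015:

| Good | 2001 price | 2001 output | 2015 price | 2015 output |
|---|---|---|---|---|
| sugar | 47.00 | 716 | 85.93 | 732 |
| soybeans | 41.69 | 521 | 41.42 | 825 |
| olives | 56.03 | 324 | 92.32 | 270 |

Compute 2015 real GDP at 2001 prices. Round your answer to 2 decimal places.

Real GDP 2015 = Σ (p_2001 × q_2015) = 47.00·732 + 41.69·825 + 56.03·270 = 83926.35.

83926.35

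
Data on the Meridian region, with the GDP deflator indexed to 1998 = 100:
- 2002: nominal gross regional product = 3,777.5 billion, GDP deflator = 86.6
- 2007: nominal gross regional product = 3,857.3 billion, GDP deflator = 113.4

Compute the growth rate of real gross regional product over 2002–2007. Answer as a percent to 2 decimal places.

Real gross regional product 2002 = 3777.5 / 0.866 = 4362.01.
Real gross regional product 2007 = 3857.3 / 1.134 = 3401.50.
Real growth = 3401.50 / 4362.01 − 1 = -0.2202.

-22.02%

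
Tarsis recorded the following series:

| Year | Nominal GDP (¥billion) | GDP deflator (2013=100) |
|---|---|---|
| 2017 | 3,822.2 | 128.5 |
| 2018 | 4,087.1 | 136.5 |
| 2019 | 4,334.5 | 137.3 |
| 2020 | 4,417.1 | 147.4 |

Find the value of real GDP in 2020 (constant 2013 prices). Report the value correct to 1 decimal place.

Real GDP 2020 = 4417.1 / 1.474 = 2996.68.

¥2,996.7 billion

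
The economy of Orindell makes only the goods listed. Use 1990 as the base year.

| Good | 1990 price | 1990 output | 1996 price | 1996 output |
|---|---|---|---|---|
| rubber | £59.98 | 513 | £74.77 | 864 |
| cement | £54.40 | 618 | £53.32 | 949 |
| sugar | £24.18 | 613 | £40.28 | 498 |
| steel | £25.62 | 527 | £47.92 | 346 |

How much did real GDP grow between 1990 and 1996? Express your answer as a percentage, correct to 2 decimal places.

Real GDP 1990 = Nominal GDP 1990 = 59.98·513 + 54.40·618 + 24.18·613 + 25.62·527 = 92713.02.
Real GDP 1996 (at 1990 prices) = 59.98·864 + 54.40·949 + 24.18·498 + 25.62·346 = 124354.48.
Real growth = 124354.48/92713.02 − 1 = 0.3413.

34.13%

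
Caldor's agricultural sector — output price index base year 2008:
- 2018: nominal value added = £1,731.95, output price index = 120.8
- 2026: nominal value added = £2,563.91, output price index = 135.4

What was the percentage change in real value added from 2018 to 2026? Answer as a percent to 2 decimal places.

Real value added 2018 = 1731.95 / 1.208 = 1433.73.
Real value added 2026 = 2563.91 / 1.354 = 1893.58.
Real growth = 1893.58 / 1433.73 − 1 = 0.3207.

32.07%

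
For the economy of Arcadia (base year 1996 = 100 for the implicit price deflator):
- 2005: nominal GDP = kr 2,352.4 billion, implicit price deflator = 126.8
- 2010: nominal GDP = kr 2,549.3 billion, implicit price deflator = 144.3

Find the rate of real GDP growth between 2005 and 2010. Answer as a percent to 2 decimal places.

Real GDP 2005 = 2352.4 / 1.268 = 1855.21.
Real GDP 2010 = 2549.3 / 1.443 = 1766.67.
Real growth = 1766.67 / 1855.21 − 1 = -0.0477.

-4.77%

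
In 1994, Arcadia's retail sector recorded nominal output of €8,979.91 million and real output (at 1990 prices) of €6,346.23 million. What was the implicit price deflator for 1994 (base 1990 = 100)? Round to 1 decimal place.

implicit price deflator = (Nominal / Real) × 100 = 8979.91 / 6346.23 × 100 = 141.50.

141.5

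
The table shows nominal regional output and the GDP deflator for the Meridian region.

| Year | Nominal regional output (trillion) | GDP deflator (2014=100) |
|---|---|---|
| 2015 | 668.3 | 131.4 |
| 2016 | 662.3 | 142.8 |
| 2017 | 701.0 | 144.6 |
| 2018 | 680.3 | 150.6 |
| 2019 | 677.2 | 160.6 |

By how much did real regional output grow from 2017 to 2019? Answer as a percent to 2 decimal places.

Real regional output 2017 = 701.0/1.446 = 484.79.
Real regional output 2019 = 677.2/1.606 = 421.67.
Change = 421.67/484.79 − 1 = -0.1302.

-13.02%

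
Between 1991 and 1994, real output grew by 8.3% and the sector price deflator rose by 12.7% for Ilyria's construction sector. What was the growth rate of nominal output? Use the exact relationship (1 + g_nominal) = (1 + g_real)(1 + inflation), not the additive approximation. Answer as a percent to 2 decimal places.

22.05%

(1 + g_nom) = (1 + g_real)(1 + π) = 1.0830 × 1.1270 = 1.22054.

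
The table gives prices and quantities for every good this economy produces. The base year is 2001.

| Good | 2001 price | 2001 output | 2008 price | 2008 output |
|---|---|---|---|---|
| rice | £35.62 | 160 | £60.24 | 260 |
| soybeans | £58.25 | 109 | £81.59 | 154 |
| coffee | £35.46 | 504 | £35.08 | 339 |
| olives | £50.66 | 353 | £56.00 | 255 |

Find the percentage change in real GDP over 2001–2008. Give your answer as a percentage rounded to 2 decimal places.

Real GDP 2001 = Nominal GDP 2001 = 35.62·160 + 58.25·109 + 35.46·504 + 50.66·353 = 47803.27.
Real GDP 2008 (at 2001 prices) = 35.62·260 + 58.25·154 + 35.46·339 + 50.66·255 = 43170.94.
Real growth = 43170.94/47803.27 − 1 = -0.0969.

-9.69%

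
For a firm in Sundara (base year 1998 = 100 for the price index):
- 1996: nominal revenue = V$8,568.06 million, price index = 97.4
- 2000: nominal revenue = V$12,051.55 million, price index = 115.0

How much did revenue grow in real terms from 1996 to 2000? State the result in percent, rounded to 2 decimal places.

Deflate each year: 1996 → 8568.06/0.974 = 8796.78; 2000 → 12051.55/1.150 = 10479.61.
So real revenue changed by 10479.61/8796.78 − 1 = 0.1913, i.e. 19.13%.

19.13%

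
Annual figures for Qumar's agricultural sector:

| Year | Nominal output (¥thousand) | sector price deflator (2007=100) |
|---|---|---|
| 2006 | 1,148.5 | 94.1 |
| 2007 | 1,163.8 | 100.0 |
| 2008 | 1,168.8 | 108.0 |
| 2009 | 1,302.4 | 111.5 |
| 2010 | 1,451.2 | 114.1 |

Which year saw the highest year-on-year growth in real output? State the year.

2010

2007: real = 1163.8/1.000 = 1163.80; growth vs 2006 (1220.51) = -4.65%.
2008: real = 1168.8/1.080 = 1082.22; growth vs 2007 (1163.80) = -7.01%.
2009: real = 1302.4/1.115 = 1168.07; growth vs 2008 (1082.22) = 7.93%.
2010: real = 1451.2/1.141 = 1271.87; growth vs 2009 (1168.07) = 8.89%.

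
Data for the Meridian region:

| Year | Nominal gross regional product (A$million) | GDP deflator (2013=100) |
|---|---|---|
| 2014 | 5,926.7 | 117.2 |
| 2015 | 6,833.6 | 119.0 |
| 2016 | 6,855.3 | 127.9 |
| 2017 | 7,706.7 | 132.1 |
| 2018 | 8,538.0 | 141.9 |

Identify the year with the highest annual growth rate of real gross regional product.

2015

2015: real = 6833.6/1.190 = 5742.52; growth vs 2014 (5056.91) = 13.56%.
2016: real = 6855.3/1.279 = 5359.89; growth vs 2015 (5742.52) = -6.66%.
2017: real = 7706.7/1.321 = 5833.99; growth vs 2016 (5359.89) = 8.85%.
2018: real = 8538.0/1.419 = 6016.91; growth vs 2017 (5833.99) = 3.14%.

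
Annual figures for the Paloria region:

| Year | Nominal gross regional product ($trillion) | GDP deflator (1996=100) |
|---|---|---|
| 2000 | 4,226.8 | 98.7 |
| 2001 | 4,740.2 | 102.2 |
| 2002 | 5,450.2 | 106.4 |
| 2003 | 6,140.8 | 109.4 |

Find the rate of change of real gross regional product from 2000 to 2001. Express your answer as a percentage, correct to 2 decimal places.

Real gross regional product 2000 = 4226.8/0.987 = 4282.47.
Real gross regional product 2001 = 4740.2/1.022 = 4638.16.
Change = 4638.16/4282.47 − 1 = 0.0831.

8.31%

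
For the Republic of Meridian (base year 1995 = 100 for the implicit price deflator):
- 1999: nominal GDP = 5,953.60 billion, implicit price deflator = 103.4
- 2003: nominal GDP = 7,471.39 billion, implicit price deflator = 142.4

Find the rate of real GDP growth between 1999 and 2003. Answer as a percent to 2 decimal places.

Deflate each year: 1999 → 5953.60/1.034 = 5757.83; 2003 → 7471.39/1.424 = 5246.76.
So real GDP changed by 5246.76/5757.83 − 1 = -0.0888, i.e. -8.88%.

-8.88%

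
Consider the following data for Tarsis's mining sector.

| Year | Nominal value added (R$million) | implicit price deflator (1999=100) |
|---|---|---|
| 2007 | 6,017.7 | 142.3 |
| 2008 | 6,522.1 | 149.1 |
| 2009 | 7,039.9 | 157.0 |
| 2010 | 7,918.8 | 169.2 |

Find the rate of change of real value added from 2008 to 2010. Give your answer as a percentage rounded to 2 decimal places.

6.99%

Real value added 2008 = 6522.1/1.491 = 4374.31.
Real value added 2010 = 7918.8/1.692 = 4680.14.
Change = 4680.14/4374.31 − 1 = 0.0699.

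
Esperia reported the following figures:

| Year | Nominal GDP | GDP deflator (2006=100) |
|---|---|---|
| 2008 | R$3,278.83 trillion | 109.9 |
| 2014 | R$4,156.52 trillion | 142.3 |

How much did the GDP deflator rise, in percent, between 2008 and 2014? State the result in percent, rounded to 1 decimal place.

Price-level change = 142.3 / 109.9 − 1 = 0.2948.

29.5%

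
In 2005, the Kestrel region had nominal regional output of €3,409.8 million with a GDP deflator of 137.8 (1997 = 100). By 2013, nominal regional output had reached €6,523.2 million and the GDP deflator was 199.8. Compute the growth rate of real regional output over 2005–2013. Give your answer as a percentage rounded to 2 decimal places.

31.94%

Real regional output 2005 = 3409.8 / 1.378 = 2474.46.
Real regional output 2013 = 6523.2 / 1.998 = 3264.86.
Real growth = 3264.86 / 2474.46 − 1 = 0.3194.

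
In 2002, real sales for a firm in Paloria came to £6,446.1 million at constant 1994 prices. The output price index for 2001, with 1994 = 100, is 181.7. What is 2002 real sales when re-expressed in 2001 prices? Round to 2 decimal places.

£11,712.56 million

Real sales in 2001 prices = Real sales in 1994 prices × (P_2001/P_1994) = 6446.1 × 1.817 = 11712.56.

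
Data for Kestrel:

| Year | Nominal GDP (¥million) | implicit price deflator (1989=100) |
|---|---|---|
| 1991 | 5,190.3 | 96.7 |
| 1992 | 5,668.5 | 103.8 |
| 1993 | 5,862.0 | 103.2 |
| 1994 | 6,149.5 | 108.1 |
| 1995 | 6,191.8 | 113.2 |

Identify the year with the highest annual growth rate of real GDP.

1992: real = 5668.5/1.038 = 5460.98; growth vs 1991 (5367.43) = 1.74%.
1993: real = 5862.0/1.032 = 5680.23; growth vs 1992 (5460.98) = 4.01%.
1994: real = 6149.5/1.081 = 5688.71; growth vs 1993 (5680.23) = 0.15%.
1995: real = 6191.8/1.132 = 5469.79; growth vs 1994 (5688.71) = -3.85%.

1993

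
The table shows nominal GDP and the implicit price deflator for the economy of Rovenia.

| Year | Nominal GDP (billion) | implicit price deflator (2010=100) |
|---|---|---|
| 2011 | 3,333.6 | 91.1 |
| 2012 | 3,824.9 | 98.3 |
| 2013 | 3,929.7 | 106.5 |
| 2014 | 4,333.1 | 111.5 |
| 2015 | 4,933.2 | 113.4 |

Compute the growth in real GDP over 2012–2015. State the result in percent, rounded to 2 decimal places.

Real GDP 2012 = 3824.9/0.983 = 3891.05.
Real GDP 2015 = 4933.2/1.134 = 4350.26.
Change = 4350.26/3891.05 − 1 = 0.1180.

11.80%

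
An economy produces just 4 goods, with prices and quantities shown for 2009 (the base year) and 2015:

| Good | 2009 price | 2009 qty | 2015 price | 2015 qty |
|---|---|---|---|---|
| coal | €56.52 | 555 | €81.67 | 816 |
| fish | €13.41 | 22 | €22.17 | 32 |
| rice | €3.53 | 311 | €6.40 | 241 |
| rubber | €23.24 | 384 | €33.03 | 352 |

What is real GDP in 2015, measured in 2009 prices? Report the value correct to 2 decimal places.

Real GDP 2015 = Σ (p_2009 × q_2015) = 56.52·816 + 13.41·32 + 3.53·241 + 23.24·352 = 55580.65.

€55580.65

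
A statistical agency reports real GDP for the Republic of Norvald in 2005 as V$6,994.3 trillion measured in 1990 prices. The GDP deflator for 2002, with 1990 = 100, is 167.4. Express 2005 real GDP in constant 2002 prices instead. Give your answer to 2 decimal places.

Real GDP in 2002 prices = Real GDP in 1990 prices × (P_2002/P_1990) = 6994.3 × 1.674 = 11708.46.

V$11,708.46 trillion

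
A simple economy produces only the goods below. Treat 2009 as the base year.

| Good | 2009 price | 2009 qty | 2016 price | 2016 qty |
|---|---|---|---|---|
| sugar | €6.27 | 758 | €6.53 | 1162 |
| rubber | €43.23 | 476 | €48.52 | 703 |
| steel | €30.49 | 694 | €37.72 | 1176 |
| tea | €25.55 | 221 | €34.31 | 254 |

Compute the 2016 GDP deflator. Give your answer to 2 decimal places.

118.43

Nominal GDP 2016 = 6.53·1162 + 48.52·703 + 37.72·1176 + 34.31·254 = 94770.88.
Real GDP 2016 (at 2009 prices) = 6.27·1162 + 43.23·703 + 30.49·1176 + 25.55·254 = 80022.37.
Deflator = Nominal/Real × 100 = 94770.88/80022.37 × 100 = 118.430.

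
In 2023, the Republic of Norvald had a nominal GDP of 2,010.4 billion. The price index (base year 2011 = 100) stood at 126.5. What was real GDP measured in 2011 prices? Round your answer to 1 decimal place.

Real GDP = Nominal / (price index/100) = 2010.4 / 1.265 = 1589.25.

1,589.2 billion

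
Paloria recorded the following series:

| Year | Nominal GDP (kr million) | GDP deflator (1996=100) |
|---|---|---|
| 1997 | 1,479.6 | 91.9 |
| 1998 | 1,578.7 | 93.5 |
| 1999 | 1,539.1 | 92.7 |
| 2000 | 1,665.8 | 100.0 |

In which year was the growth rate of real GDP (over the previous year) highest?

1998

1998: real = 1578.7/0.935 = 1688.45; growth vs 1997 (1610.01) = 4.87%.
1999: real = 1539.1/0.927 = 1660.30; growth vs 1998 (1688.45) = -1.67%.
2000: real = 1665.8/1.000 = 1665.80; growth vs 1999 (1660.30) = 0.33%.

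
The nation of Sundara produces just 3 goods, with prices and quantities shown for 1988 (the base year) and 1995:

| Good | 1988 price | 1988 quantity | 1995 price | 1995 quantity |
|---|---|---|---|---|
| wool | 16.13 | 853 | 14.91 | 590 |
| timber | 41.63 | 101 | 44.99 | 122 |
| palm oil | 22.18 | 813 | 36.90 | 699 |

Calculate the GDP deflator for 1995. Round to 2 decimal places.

133.15

Nominal GDP 1995 = 14.91·590 + 44.99·122 + 36.90·699 = 40078.78.
Real GDP 1995 (at 1988 prices) = 16.13·590 + 41.63·122 + 22.18·699 = 30099.38.
Deflator = Nominal/Real × 100 = 40078.78/30099.38 × 100 = 133.155.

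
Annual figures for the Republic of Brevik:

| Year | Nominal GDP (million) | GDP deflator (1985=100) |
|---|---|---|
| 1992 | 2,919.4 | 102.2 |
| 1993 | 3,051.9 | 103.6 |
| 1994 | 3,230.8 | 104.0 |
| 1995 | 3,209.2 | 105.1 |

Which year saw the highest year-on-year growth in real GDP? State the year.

1993: real = 3051.9/1.036 = 2945.85; growth vs 1992 (2856.56) = 3.13%.
1994: real = 3230.8/1.040 = 3106.54; growth vs 1993 (2945.85) = 5.45%.
1995: real = 3209.2/1.051 = 3053.47; growth vs 1994 (3106.54) = -1.71%.

1994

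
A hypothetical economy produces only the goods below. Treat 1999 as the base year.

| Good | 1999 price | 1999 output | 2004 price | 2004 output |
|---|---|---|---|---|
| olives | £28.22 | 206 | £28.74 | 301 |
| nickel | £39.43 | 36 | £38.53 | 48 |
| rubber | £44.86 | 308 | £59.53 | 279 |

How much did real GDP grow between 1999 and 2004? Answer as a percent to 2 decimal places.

8.80%

Real GDP 1999 = Nominal GDP 1999 = 28.22·206 + 39.43·36 + 44.86·308 = 21049.68.
Real GDP 2004 (at 1999 prices) = 28.22·301 + 39.43·48 + 44.86·279 = 22902.80.
Real growth = 22902.80/21049.68 − 1 = 0.0880.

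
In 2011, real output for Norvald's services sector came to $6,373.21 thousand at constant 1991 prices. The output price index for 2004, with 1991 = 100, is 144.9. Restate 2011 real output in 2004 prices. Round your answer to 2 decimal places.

$9,234.78 thousand

Real output in 2004 prices = Real output in 1991 prices × (P_2004/P_1991) = 6373.21 × 1.449 = 9234.78.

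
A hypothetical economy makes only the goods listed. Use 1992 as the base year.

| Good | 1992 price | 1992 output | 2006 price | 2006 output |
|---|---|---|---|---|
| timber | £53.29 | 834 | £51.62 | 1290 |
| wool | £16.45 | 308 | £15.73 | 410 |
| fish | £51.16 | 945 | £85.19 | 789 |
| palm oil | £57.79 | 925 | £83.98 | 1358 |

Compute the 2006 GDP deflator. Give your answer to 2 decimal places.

Nominal GDP 2006 = 51.62·1290 + 15.73·410 + 85.19·789 + 83.98·1358 = 254298.85.
Real GDP 2006 (at 1992 prices) = 53.29·1290 + 16.45·410 + 51.16·789 + 57.79·1358 = 194332.66.
Deflator = Nominal/Real × 100 = 254298.85/194332.66 × 100 = 130.857.

130.86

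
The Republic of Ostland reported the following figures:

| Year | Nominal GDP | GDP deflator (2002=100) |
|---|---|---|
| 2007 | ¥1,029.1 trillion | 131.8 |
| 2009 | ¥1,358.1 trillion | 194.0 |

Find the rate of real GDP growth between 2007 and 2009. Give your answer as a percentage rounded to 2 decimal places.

-10.34%

Real GDP 2007 = 1029.1 / 1.318 = 780.80.
Real GDP 2009 = 1358.1 / 1.940 = 700.05.
Real growth = 700.05 / 780.80 − 1 = -0.1034.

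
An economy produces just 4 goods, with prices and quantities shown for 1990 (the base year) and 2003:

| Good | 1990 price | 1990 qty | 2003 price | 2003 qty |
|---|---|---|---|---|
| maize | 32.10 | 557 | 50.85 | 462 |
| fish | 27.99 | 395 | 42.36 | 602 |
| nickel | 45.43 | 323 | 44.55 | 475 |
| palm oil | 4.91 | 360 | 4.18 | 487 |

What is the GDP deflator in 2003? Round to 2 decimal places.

129.72

Nominal GDP 2003 = 50.85·462 + 42.36·602 + 44.55·475 + 4.18·487 = 72190.33.
Real GDP 2003 (at 1990 prices) = 32.10·462 + 27.99·602 + 45.43·475 + 4.91·487 = 55650.60.
Deflator = Nominal/Real × 100 = 72190.33/55650.60 × 100 = 129.721.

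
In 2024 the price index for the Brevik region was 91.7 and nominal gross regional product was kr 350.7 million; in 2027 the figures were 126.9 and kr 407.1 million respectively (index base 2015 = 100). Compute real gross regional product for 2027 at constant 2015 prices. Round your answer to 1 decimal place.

kr 320.8 million

Real gross regional product = Nominal / (price index/100) = 407.1 / 1.269 = 320.80.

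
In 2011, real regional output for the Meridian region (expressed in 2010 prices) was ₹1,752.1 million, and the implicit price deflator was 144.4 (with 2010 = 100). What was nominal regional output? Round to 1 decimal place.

Nominal regional output = Real × (implicit price deflator/100) = 1752.1 × 1.444 = 2530.03.

₹2,530.0 million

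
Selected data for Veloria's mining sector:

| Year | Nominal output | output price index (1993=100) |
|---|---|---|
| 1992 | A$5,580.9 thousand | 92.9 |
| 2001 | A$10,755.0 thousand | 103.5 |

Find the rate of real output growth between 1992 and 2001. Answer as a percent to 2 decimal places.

Deflate each year: 1992 → 5580.9/0.929 = 6007.43; 2001 → 10755.0/1.035 = 10391.30.
So real output changed by 10391.30/6007.43 − 1 = 0.7297, i.e. 72.97%.

72.97%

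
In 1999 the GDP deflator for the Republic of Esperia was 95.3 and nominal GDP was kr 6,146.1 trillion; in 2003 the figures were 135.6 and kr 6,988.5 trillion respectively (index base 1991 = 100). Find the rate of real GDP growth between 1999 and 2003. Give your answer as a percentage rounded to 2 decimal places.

Deflate each year: 1999 → 6146.1/0.953 = 6449.21; 2003 → 6988.5/1.356 = 5153.76.
So real GDP changed by 5153.76/6449.21 − 1 = -0.2009, i.e. -20.09%.

-20.09%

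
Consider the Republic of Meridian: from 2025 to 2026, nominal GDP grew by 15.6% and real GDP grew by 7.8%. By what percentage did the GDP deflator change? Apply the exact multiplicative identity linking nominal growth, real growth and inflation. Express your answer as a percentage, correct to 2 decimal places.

(1 + g_nom) = (1 + g_real)(1 + π), so π = 1.1560 / 1.0780 − 1 = 0.07236.

7.24%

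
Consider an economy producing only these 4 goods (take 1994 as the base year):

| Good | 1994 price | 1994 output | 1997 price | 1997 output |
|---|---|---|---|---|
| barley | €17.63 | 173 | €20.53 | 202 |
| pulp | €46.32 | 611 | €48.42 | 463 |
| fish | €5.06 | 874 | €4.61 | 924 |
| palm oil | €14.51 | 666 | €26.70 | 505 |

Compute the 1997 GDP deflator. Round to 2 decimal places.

Nominal GDP 1997 = 20.53·202 + 48.42·463 + 4.61·924 + 26.70·505 = 44308.66.
Real GDP 1997 (at 1994 prices) = 17.63·202 + 46.32·463 + 5.06·924 + 14.51·505 = 37010.41.
Deflator = Nominal/Real × 100 = 44308.66/37010.41 × 100 = 119.719.

119.72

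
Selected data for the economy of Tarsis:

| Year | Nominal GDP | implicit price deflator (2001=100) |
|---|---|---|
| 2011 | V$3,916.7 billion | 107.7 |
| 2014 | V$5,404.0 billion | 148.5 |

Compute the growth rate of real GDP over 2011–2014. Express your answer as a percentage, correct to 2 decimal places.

0.07%

Deflate each year: 2011 → 3916.7/1.077 = 3636.68; 2014 → 5404.0/1.485 = 3639.06.
So real GDP changed by 3639.06/3636.68 − 1 = 0.0007, i.e. 0.07%.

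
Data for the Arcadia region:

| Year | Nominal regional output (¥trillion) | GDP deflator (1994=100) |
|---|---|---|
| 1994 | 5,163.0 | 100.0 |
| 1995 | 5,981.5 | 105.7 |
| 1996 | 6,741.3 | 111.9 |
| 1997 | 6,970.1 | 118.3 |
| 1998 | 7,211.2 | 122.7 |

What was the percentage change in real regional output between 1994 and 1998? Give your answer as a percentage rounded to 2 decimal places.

13.83%

Real regional output 1994 = 5163.0/1.000 = 5163.00.
Real regional output 1998 = 7211.2/1.227 = 5877.10.
Change = 5877.10/5163.00 − 1 = 0.1383.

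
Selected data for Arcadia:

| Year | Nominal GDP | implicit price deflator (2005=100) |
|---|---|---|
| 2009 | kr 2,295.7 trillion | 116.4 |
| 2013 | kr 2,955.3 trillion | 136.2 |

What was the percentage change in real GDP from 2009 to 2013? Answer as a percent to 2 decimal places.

10.02%

Deflate each year: 2009 → 2295.7/1.164 = 1972.25; 2013 → 2955.3/1.362 = 2169.82.
So real GDP changed by 2169.82/1972.25 − 1 = 0.1002, i.e. 10.02%.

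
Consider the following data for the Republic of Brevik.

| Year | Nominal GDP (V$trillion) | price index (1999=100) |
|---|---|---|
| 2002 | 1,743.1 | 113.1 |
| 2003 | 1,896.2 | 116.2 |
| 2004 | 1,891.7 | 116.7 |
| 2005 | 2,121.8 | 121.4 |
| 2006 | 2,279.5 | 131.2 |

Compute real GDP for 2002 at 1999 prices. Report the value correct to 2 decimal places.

Real GDP 2002 = 1743.1 / 1.131 = 1541.20.

V$1,541.20 trillion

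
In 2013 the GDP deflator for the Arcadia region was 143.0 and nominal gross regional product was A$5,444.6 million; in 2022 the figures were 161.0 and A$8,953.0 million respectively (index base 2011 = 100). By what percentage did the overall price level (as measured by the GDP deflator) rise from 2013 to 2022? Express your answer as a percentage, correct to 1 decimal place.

12.6%

Price-level change = 161.0 / 143.0 − 1 = 0.1259.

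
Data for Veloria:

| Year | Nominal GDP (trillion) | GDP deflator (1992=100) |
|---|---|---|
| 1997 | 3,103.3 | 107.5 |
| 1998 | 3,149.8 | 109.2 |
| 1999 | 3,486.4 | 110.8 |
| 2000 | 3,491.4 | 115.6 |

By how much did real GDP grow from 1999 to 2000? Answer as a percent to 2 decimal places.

Real GDP 1999 = 3486.4/1.108 = 3146.57.
Real GDP 2000 = 3491.4/1.156 = 3020.24.
Change = 3020.24/3146.57 − 1 = -0.0401.

-4.01%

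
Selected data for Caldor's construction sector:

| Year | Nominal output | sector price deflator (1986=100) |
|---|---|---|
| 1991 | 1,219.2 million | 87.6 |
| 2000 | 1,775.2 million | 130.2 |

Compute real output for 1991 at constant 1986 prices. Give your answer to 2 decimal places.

1,391.78 million

Real output = Nominal / (sector price deflator/100) = 1219.2 / 0.876 = 1391.78.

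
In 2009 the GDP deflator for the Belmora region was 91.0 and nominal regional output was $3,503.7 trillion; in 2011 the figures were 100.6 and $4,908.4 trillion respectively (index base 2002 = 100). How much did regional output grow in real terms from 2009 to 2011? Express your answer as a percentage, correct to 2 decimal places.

26.72%

Real regional output 2009 = 3503.7 / 0.910 = 3850.22.
Real regional output 2011 = 4908.4 / 1.006 = 4879.13.
Real growth = 4879.13 / 3850.22 − 1 = 0.2672.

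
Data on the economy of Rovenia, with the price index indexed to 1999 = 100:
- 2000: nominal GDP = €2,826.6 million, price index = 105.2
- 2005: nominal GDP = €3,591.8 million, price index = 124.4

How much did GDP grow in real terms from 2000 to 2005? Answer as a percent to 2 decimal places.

Deflate each year: 2000 → 2826.6/1.052 = 2686.88; 2005 → 3591.8/1.244 = 2887.30.
So real GDP changed by 2887.30/2686.88 − 1 = 0.0746, i.e. 7.46%.

7.46%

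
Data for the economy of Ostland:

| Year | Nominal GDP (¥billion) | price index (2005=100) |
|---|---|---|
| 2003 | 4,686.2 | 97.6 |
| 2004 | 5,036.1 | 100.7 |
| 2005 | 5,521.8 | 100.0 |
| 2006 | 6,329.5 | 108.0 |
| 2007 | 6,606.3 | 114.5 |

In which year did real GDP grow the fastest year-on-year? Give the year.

2005

2004: real = 5036.1/1.007 = 5001.09; growth vs 2003 (4801.43) = 4.16%.
2005: real = 5521.8/1.000 = 5521.80; growth vs 2004 (5001.09) = 10.41%.
2006: real = 6329.5/1.080 = 5860.65; growth vs 2005 (5521.80) = 6.14%.
2007: real = 6606.3/1.145 = 5769.69; growth vs 2006 (5860.65) = -1.55%.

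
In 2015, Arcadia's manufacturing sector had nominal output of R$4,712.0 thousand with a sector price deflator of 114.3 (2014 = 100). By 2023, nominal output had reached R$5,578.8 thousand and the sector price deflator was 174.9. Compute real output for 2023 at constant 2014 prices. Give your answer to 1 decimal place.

Real output = Nominal / (sector price deflator/100) = 5578.8 / 1.749 = 3189.71.

R$3,189.7 thousand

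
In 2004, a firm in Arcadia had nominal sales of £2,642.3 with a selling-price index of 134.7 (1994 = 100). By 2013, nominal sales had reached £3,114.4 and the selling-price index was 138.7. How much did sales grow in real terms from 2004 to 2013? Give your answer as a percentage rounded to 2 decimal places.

14.47%

Real sales 2004 = 2642.3 / 1.347 = 1961.62.
Real sales 2013 = 3114.4 / 1.387 = 2245.42.
Real growth = 2245.42 / 1961.62 − 1 = 0.1447.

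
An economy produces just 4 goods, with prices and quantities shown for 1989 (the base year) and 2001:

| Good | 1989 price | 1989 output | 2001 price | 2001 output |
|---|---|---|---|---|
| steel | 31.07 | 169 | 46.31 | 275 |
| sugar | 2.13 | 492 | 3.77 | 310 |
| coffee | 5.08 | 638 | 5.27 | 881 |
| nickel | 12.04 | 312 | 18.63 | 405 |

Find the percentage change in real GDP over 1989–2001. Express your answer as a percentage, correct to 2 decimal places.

Real GDP 1989 = Nominal GDP 1989 = 31.07·169 + 2.13·492 + 5.08·638 + 12.04·312 = 13296.31.
Real GDP 2001 (at 1989 prices) = 31.07·275 + 2.13·310 + 5.08·881 + 12.04·405 = 18556.23.
Real growth = 18556.23/13296.31 − 1 = 0.3956.

39.56%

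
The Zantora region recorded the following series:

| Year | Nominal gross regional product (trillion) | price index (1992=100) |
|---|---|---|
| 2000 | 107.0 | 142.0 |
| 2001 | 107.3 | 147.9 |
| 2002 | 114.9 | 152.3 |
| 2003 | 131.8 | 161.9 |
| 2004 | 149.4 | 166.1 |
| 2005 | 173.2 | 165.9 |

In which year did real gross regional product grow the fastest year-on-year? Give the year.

2001: real = 107.3/1.479 = 72.55; growth vs 2000 (75.35) = -3.72%.
2002: real = 114.9/1.523 = 75.44; growth vs 2001 (72.55) = 3.98%.
2003: real = 131.8/1.619 = 81.41; growth vs 2002 (75.44) = 7.91%.
2004: real = 149.4/1.661 = 89.95; growth vs 2003 (81.41) = 10.49%.
2005: real = 173.2/1.659 = 104.40; growth vs 2004 (89.95) = 16.06%.

2005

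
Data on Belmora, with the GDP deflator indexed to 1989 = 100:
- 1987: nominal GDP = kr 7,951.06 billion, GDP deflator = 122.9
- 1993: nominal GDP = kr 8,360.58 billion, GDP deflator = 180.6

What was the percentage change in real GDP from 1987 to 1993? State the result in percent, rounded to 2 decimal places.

Deflate each year: 1987 → 7951.06/1.229 = 6469.54; 1993 → 8360.58/1.806 = 4629.34.
So real GDP changed by 4629.34/6469.54 − 1 = -0.2844, i.e. -28.44%.

-28.44%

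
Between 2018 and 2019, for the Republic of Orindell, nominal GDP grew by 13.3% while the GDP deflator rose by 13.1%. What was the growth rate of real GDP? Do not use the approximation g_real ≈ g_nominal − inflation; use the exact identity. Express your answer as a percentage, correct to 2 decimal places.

0.18%

(1 + g_nom) = (1 + g_real)(1 + π), so g_real = 1.1330 / 1.1310 − 1 = 0.00177.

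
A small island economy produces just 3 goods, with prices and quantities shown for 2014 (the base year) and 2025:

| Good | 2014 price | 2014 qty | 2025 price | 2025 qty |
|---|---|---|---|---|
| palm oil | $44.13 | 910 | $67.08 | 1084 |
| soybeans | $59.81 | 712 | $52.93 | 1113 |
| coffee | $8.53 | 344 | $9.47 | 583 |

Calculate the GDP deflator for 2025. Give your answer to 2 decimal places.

Nominal GDP 2025 = 67.08·1084 + 52.93·1113 + 9.47·583 = 137146.82.
Real GDP 2025 (at 2014 prices) = 44.13·1084 + 59.81·1113 + 8.53·583 = 119378.44.
Deflator = Nominal/Real × 100 = 137146.82/119378.44 × 100 = 114.884.

114.88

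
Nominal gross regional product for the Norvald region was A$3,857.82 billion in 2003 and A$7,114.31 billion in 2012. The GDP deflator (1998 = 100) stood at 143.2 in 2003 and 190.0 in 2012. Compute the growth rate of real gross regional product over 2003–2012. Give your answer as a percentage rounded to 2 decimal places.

38.99%

Real gross regional product 2003 = 3857.82 / 1.432 = 2694.01.
Real gross regional product 2012 = 7114.31 / 1.900 = 3744.37.
Real growth = 3744.37 / 2694.01 − 1 = 0.3899.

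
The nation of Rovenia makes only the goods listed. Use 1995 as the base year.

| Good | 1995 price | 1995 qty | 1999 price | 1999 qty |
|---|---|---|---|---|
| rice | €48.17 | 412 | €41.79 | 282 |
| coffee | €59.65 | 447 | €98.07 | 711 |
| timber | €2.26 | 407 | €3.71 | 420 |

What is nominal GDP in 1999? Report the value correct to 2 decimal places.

€83070.75

Nominal GDP 1999 = Σ (p_1999 × q_1999) = 41.79·282 + 98.07·711 + 3.71·420 = 83070.75.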